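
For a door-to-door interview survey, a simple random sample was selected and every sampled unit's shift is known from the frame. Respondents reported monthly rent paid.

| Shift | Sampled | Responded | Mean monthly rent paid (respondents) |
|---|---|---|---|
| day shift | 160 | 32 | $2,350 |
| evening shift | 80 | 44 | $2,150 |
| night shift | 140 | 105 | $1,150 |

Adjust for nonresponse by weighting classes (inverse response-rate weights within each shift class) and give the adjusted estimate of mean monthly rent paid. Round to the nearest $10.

Response rates by class: day shift 32/160 = 20%, evening shift 44/80 = 55%, night shift 105/140 = 75%.
With weight = n_sampled/n_responded per class, the weighted class total is n_sampled:
  day shift: 160 × 2350 = 376,000
  evening shift: 80 × 2150 = 172,000
  night shift: 140 × 1150 = 161,000
Adjusted estimate = 709,000 / 380 = 1865.79 → $1,870.

$1,870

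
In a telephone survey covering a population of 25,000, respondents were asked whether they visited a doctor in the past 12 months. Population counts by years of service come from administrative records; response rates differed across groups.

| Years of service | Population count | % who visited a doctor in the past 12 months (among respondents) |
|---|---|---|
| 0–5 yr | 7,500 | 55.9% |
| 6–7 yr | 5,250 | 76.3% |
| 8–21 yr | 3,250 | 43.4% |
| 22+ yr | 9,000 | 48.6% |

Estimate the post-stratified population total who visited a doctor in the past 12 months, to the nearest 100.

Apply each group's respondent rate to its population count:
  0–5 yr: 7,500 × 55.9% = 4192.5
  6–7 yr: 5,250 × 76.3% = 4005.75
  8–21 yr: 3,250 × 43.4% = 1410.5
  22+ yr: 9,000 × 48.6% = 4374
Estimated total = 13982.8 → 14,000.

14,000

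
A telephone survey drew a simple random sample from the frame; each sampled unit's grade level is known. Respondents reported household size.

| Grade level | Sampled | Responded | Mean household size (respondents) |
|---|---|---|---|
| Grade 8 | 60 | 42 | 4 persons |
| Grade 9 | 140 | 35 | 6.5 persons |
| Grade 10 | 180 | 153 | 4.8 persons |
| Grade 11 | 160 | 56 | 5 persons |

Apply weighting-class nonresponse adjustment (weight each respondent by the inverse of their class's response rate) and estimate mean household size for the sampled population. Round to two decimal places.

Class response rates: Grade 8 42/60 = 70%, Grade 9 35/140 = 25%, Grade 10 153/180 = 85%, Grade 11 56/160 = 35%.
Each respondent's weight = sampled/responded in their class; summing within a class gives n_sampled, so:
  Grade 8: 60 × 4 = 240
  Grade 9: 140 × 6.5 = 910
  Grade 10: 180 × 4.8 = 864
  Grade 11: 160 × 5 = 800
Adjusted estimate = 2814 / 540 = 5.21111 → 5.21.

5.21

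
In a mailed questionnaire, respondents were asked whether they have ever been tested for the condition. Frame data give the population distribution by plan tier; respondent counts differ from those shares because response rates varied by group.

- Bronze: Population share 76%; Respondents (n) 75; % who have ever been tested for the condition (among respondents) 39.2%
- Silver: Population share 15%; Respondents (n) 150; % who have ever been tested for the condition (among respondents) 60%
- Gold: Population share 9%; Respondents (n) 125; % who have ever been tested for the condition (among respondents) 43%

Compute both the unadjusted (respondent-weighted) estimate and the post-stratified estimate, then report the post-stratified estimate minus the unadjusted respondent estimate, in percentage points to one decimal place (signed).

-6.8 percentage points

Without adjustment, the pooled respondent share is:
  (75/350)×39.2 + (150/350)×60 + (125/350)×43 = 49.4714%
Post-stratifying to population shares instead:
  0.76×39.2 + 0.15×60 + 0.09×43 = 42.662%
Difference = 42.662 − 49.4714 = -6.8094 pp.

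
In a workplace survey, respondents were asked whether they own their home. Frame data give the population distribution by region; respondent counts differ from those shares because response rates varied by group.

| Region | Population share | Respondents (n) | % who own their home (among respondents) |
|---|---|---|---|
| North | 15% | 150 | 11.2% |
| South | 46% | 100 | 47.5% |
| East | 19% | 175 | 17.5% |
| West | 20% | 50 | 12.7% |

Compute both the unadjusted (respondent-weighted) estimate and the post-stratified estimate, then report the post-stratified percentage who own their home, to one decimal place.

Unadjusted (pooled respondent) estimate weights by respondent counts:
  (150/475)×11.2 + (100/475)×47.5 + (175/475)×17.5 + (50/475)×12.7 = 21.3211%
Post-stratified estimate weights by population shares:
  0.15×11.2 + 0.46×47.5 + 0.19×17.5 + 0.2×12.7 = 29.395%

29.4%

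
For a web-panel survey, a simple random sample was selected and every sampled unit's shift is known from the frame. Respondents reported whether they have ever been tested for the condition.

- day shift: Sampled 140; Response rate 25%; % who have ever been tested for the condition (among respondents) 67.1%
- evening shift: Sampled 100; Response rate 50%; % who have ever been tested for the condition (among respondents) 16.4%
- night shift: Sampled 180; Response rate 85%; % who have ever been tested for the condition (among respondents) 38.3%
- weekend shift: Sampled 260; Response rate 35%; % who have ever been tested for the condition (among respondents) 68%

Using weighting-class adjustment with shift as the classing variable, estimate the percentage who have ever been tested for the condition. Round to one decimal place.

52.4%

Weighting each respondent by the inverse class response rate inflates each class back to its sampled size, so the class weight is n_sampled:
  day shift: 140 × 67.1 = 9394
  evening shift: 100 × 16.4 = 1640
  night shift: 180 × 38.3 = 6894
  weekend shift: 260 × 68 = 17,680
Adjusted estimate = 35,608 / 680 = 52.3647 → 52.4%.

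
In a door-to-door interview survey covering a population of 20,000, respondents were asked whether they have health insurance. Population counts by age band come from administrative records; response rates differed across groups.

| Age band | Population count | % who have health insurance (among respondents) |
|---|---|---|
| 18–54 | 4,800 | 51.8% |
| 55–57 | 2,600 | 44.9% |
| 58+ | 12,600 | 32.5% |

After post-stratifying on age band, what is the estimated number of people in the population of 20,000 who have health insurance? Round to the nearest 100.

7,700

Estimated count per cell = population count × respondent percentage:
  18–54: 4,800 × 51.8% = 2486.4
  55–57: 2,600 × 44.9% = 1167.4
  58+: 12,600 × 32.5% = 4095
Estimated total = 7748.8 → 7,700.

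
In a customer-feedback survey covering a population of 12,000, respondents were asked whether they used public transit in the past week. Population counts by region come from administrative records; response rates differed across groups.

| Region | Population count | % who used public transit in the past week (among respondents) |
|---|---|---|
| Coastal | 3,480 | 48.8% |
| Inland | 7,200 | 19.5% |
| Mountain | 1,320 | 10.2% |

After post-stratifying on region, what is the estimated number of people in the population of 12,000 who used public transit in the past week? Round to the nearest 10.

3,240

Apply each group's respondent rate to its population count:
  Coastal: 3,480 × 48.8% = 1698.24
  Inland: 7,200 × 19.5% = 1404
  Mountain: 1,320 × 10.2% = 134.64
Estimated total = 3236.88 → 3,240.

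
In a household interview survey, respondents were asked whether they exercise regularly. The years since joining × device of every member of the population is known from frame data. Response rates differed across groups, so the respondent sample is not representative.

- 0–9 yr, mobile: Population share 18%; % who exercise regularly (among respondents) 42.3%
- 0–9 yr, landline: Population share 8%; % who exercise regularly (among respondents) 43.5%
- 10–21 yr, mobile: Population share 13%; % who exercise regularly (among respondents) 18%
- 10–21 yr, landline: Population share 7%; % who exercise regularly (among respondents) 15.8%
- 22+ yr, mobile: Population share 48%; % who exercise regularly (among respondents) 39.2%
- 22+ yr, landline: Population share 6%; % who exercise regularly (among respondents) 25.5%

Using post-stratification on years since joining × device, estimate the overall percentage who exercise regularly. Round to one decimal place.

Reweight to the known years since joining × device distribution:
  0–9 yr, mobile: 0.18 × 42.3 = 7.614
  0–9 yr, landline: 0.08 × 43.5 = 3.48
  10–21 yr, mobile: 0.13 × 18 = 2.34
  10–21 yr, landline: 0.07 × 15.8 = 1.106
  22+ yr, mobile: 0.48 × 39.2 = 18.816
  22+ yr, landline: 0.06 × 25.5 = 1.53
Post-stratified estimate = 34.886 → 34.9%.

34.9%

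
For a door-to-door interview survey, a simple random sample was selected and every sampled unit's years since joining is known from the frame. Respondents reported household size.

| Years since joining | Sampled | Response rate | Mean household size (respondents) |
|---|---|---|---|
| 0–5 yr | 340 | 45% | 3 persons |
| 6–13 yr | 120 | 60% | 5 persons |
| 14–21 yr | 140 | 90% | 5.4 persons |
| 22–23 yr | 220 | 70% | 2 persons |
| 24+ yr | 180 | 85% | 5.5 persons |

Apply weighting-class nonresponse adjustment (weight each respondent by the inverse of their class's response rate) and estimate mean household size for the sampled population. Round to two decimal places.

Inverse-response-rate weighting restores each class to its sampled count, so class totals weight by n_sampled:
  0–5 yr: 340 × 3 = 1020
  6–13 yr: 120 × 5 = 600
  14–21 yr: 140 × 5.4 = 756
  22–23 yr: 220 × 2 = 440
  24+ yr: 180 × 5.5 = 990
Adjusted estimate = 3806 / 1,000 = 3.806 → 3.81.

3.81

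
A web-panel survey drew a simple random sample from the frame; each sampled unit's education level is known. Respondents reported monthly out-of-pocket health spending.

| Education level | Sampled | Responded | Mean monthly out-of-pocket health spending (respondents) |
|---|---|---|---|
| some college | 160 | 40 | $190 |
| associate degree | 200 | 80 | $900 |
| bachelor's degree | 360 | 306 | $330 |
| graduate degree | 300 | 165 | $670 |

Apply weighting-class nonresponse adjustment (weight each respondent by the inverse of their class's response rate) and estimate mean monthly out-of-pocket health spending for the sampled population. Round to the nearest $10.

$520

Response rates by class: some college 40/160 = 25%, associate degree 80/200 = 40%, bachelor's degree 306/360 = 85%, graduate degree 165/300 = 55%.
Each respondent's weight = sampled/responded in their class; summing within a class gives n_sampled, so:
  some college: 160 × 190 = 30,400
  associate degree: 200 × 900 = 180,000
  bachelor's degree: 360 × 330 = 118,800
  graduate degree: 300 × 670 = 201,000
Adjusted estimate = 530,200 / 1,020 = 519.804 → $520.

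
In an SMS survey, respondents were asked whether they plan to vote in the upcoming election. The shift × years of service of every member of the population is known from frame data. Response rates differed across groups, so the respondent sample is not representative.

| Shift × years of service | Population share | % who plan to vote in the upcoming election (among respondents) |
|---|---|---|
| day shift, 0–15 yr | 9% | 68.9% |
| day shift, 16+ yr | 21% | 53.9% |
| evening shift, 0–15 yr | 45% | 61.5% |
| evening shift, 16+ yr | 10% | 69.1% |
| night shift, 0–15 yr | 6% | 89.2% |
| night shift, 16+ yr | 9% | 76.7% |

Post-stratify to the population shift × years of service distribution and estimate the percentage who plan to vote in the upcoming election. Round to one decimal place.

Reweight to the known shift × years of service distribution:
  day shift, 0–15 yr: 0.09 × 68.9 = 6.201
  day shift, 16+ yr: 0.21 × 53.9 = 11.319
  evening shift, 0–15 yr: 0.45 × 61.5 = 27.675
  evening shift, 16+ yr: 0.1 × 69.1 = 6.91
  night shift, 0–15 yr: 0.06 × 89.2 = 5.352
  night shift, 16+ yr: 0.09 × 76.7 = 6.903
Post-stratified estimate = 64.36 → 64.4%.

64.4%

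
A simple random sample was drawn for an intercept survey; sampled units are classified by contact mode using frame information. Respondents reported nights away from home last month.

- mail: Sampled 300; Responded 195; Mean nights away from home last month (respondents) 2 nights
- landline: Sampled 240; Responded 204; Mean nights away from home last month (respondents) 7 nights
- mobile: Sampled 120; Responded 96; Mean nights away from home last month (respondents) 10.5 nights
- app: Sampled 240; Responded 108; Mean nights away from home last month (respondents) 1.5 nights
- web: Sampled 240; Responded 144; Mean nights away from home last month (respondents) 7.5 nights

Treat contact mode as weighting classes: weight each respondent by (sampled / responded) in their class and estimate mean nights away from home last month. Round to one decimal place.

5.0

Response rates by class: mail 195/300 = 65%, landline 204/240 = 85%, mobile 96/120 = 80%, app 108/240 = 45%, web 144/240 = 60%.
Weighting each respondent by the inverse class response rate inflates each class back to its sampled size, so the class weight is n_sampled:
  mail: 300 × 2 = 600
  landline: 240 × 7 = 1680
  mobile: 120 × 10.5 = 1260
  app: 240 × 1.5 = 360
  web: 240 × 7.5 = 1800
Adjusted estimate = 5700 / 1,140 = 5 → 5.0.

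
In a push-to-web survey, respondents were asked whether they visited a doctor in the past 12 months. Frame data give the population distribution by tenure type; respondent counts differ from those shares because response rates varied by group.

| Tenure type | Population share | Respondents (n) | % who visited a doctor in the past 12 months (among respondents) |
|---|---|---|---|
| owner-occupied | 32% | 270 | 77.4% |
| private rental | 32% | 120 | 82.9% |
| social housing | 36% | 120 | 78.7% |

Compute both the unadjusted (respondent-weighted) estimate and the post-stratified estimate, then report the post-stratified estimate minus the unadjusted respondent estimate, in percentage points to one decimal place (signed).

Without adjustment, the pooled respondent share is:
  (270/510)×77.4 + (120/510)×82.9 + (120/510)×78.7 = 79%
Post-stratifying to population shares instead:
  0.32×77.4 + 0.32×82.9 + 0.36×78.7 = 79.628%
Difference = 79.628 − 79 = 0.628 pp.

+0.6 percentage points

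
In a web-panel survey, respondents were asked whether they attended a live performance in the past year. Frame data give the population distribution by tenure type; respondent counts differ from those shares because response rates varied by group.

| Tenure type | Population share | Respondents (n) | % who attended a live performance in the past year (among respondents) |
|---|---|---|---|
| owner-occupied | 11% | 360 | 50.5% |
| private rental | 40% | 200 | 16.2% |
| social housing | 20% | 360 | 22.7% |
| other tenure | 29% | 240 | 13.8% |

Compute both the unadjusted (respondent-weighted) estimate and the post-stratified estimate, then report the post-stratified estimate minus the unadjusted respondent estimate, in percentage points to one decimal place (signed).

Without adjustment, the pooled respondent share is:
  (360/1160)×50.5 + (200/1160)×16.2 + (360/1160)×22.7 + (240/1160)×13.8 = 28.3655%
Post-stratified estimate weights by population shares:
  0.11×50.5 + 0.4×16.2 + 0.2×22.7 + 0.29×13.8 = 20.577%
Difference = 20.577 − 28.3655 = -7.7885 pp.

-7.8 percentage points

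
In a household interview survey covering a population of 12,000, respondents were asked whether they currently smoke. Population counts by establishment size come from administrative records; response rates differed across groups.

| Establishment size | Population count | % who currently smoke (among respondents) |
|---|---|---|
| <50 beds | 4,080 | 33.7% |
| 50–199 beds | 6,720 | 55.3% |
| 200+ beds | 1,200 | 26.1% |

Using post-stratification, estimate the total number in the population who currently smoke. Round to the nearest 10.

Each cell contributes its population count × the respondent rate:
  <50 beds: 4,080 × 33.7% = 1374.96
  50–199 beds: 6,720 × 55.3% = 3716.16
  200+ beds: 1,200 × 26.1% = 313.2
Estimated total = 5404.32 → 5,400.

5,400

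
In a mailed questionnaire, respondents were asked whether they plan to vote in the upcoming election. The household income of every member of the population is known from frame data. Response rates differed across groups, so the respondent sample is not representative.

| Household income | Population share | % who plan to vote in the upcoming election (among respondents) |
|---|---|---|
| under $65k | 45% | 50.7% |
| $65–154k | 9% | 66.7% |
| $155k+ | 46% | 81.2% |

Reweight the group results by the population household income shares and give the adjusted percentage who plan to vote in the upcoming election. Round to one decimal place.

66.2%

Reweight to the known household income distribution:
  under $65k: 0.45 × 50.7 = 22.815
  $65–154k: 0.09 × 66.7 = 6.003
  $155k+: 0.46 × 81.2 = 37.352
Post-stratified estimate = 66.17 → 66.2%.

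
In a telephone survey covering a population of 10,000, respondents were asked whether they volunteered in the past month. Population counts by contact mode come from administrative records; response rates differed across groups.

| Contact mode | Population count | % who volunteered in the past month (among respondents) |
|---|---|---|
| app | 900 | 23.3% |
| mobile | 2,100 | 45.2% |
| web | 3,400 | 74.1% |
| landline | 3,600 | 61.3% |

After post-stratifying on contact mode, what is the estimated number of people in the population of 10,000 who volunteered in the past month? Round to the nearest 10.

5,890

Estimated count per cell = population count × respondent percentage:
  app: 900 × 23.3% = 209.7
  mobile: 2,100 × 45.2% = 949.2
  web: 3,400 × 74.1% = 2519.4
  landline: 3,600 × 61.3% = 2206.8
Estimated total = 5885.1 → 5,890.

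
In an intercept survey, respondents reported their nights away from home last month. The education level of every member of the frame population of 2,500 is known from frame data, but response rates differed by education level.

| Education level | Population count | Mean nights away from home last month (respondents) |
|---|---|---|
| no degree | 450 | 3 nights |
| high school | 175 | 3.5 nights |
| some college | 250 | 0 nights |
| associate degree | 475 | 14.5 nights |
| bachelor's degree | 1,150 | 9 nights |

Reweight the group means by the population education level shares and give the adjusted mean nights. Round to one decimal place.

Each cell contributes population-share × respondent value:
  no degree: (450/2,500) × 3 = 0.54
  high school: (175/2,500) × 3.5 = 0.245
  some college: (250/2,500) × 0 = 0
  associate degree: (475/2,500) × 14.5 = 2.755
  bachelor's degree: (1,150/2,500) × 9 = 4.14
Post-stratified estimate = 7.68 → 7.7.

7.7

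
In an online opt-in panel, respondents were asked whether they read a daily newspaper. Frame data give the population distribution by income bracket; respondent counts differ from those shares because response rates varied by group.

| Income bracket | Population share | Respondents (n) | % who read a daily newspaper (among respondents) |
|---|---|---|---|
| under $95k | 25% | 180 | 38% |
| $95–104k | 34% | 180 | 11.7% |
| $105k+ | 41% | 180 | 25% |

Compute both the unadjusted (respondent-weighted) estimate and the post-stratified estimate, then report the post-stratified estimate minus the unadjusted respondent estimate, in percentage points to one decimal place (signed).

-1.2 percentage points

Without adjustment, the pooled respondent share is:
  (180/540)×38 + (180/540)×11.7 + (180/540)×25 = 24.9%
Post-stratified estimate weights by population shares:
  0.25×38 + 0.34×11.7 + 0.41×25 = 23.728%
Difference = 23.728 − 24.9 = -1.172 pp.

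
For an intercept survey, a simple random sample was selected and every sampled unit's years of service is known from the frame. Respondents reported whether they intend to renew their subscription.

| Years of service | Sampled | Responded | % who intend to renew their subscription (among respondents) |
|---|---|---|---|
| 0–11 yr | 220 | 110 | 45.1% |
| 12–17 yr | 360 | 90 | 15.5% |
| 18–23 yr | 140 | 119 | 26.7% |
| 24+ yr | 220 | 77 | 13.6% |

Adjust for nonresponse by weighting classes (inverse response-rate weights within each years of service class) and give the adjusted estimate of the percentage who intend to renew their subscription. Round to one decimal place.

23.7%

Response rates by class: 0–11 yr 110/220 = 50%, 12–17 yr 90/360 = 25%, 18–23 yr 119/140 = 85%, 24+ yr 77/220 = 35%.
With weight = n_sampled/n_responded per class, the weighted class total is n_sampled:
  0–11 yr: 220 × 45.1 = 9922
  12–17 yr: 360 × 15.5 = 5580
  18–23 yr: 140 × 26.7 = 3738
  24+ yr: 220 × 13.6 = 2992
Adjusted estimate = 22,232 / 940 = 23.6511 → 23.7%.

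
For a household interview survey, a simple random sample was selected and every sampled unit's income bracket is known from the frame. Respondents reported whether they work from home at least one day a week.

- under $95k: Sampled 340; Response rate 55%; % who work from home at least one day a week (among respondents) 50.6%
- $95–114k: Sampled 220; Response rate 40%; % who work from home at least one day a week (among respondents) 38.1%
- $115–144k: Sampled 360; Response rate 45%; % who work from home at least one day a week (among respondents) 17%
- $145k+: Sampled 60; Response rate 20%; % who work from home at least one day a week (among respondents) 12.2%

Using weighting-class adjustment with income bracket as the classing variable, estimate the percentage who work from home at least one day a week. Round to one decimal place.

Each respondent's weight = sampled/responded in their class; summing within a class gives n_sampled, so:
  under $95k: 340 × 50.6 = 17,204
  $95–114k: 220 × 38.1 = 8382
  $115–144k: 360 × 17 = 6120
  $145k+: 60 × 12.2 = 732
Adjusted estimate = 32,438 / 980 = 33.1 → 33.1%.

33.1%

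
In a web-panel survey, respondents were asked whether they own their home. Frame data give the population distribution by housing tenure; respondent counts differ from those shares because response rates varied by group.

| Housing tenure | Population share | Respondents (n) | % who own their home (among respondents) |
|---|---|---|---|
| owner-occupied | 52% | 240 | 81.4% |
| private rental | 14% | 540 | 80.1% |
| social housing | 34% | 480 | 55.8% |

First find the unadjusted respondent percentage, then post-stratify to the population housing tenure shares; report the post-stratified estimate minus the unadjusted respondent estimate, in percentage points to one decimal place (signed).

+1.4 percentage points

Naive respondent-only estimate (weights = respondent counts):
  (240/1260)×81.4 + (540/1260)×80.1 + (480/1260)×55.8 = 71.0905%
Post-stratified estimate weights by population shares:
  0.52×81.4 + 0.14×80.1 + 0.34×55.8 = 72.514%
Difference = 72.514 − 71.0905 = 1.4235 pp.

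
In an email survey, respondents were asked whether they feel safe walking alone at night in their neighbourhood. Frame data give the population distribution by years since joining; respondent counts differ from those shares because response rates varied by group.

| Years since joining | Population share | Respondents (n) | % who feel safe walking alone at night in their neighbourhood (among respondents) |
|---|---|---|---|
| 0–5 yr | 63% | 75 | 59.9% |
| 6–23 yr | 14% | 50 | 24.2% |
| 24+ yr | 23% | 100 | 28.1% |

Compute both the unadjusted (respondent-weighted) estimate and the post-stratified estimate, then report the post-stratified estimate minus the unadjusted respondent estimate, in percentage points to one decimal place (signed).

Without adjustment, the pooled respondent share is:
  (75/225)×59.9 + (50/225)×24.2 + (100/225)×28.1 = 37.8333%
Reweighting by population years since joining shares:
  0.63×59.9 + 0.14×24.2 + 0.23×28.1 = 47.588%
Difference = 47.588 − 37.8333 = 9.7547 pp.

+9.8 percentage points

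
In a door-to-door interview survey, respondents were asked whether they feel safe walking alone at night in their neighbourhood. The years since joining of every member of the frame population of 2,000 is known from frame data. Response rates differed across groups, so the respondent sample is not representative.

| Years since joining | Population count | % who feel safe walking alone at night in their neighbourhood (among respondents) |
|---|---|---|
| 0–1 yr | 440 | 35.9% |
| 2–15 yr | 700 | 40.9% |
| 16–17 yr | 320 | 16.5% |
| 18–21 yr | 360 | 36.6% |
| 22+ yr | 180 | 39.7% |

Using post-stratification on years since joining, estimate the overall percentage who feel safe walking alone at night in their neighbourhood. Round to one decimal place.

Each cell contributes population-share × respondent value:
  0–1 yr: (440/2,000) × 35.9 = 7.898
  2–15 yr: (700/2,000) × 40.9 = 14.315
  16–17 yr: (320/2,000) × 16.5 = 2.64
  18–21 yr: (360/2,000) × 36.6 = 6.588
  22+ yr: (180/2,000) × 39.7 = 3.573
Post-stratified estimate = 35.014 → 35.0%.

35.0%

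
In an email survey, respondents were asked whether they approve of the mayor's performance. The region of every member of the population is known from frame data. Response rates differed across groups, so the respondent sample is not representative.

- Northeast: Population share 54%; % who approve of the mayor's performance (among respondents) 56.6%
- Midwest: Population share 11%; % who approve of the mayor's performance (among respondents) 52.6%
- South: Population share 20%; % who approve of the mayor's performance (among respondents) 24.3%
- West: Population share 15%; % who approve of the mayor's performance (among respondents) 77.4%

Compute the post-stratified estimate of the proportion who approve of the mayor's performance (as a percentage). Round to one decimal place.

52.8%

Weight each group's respondent value by its population share:
  Northeast: 0.54 × 56.6 = 30.564
  Midwest: 0.11 × 52.6 = 5.786
  South: 0.2 × 24.3 = 4.86
  West: 0.15 × 77.4 = 11.61
Post-stratified estimate = 52.82 → 52.8%.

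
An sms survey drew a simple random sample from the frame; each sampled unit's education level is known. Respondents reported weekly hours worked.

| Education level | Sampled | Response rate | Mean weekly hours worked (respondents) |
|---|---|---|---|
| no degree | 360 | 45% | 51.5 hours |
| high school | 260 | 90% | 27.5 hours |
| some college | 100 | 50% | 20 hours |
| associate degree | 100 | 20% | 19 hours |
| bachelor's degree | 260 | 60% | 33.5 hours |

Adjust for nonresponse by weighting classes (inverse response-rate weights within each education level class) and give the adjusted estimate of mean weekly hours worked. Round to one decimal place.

35.5

Each respondent's weight = sampled/responded in their class; summing within a class gives n_sampled, so:
  no degree: 360 × 51.5 = 18,540
  high school: 260 × 27.5 = 7150
  some college: 100 × 20 = 2000
  associate degree: 100 × 19 = 1900
  bachelor's degree: 260 × 33.5 = 8710
Adjusted estimate = 38,300 / 1,080 = 35.463 → 35.5.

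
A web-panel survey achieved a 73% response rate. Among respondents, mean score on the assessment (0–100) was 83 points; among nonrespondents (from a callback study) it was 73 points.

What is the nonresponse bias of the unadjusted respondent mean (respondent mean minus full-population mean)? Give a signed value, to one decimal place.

Nonresponse fraction = 1 − 0.73 = 0.27.
Bias = (nonresponse fraction) × (respondent mean − nonrespondent mean)
     = 0.27 × (83 − 73) = 0.27 × 10 = 2.7.

+2.7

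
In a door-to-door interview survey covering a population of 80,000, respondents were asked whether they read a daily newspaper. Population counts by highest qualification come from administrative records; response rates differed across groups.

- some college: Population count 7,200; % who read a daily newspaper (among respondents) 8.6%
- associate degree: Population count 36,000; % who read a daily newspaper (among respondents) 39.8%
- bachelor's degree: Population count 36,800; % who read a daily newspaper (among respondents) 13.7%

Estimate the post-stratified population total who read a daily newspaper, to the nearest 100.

Apply each group's respondent rate to its population count:
  some college: 7,200 × 8.6% = 619.2
  associate degree: 36,000 × 39.8% = 14,328
  bachelor's degree: 36,800 × 13.7% = 5041.6
Estimated total = 19988.8 → 20,000.

20,000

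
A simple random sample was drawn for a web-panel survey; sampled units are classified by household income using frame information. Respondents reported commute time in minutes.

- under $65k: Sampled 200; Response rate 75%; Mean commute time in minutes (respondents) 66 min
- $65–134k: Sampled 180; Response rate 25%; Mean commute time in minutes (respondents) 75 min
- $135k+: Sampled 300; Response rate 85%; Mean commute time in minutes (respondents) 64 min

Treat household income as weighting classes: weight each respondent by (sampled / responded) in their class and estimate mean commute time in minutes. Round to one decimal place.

67.5

Weighting each respondent by the inverse class response rate inflates each class back to its sampled size, so the class weight is n_sampled:
  under $65k: 200 × 66 = 13,200
  $65–134k: 180 × 75 = 13,500
  $135k+: 300 × 64 = 19,200
Adjusted estimate = 45,900 / 680 = 67.5 → 67.5.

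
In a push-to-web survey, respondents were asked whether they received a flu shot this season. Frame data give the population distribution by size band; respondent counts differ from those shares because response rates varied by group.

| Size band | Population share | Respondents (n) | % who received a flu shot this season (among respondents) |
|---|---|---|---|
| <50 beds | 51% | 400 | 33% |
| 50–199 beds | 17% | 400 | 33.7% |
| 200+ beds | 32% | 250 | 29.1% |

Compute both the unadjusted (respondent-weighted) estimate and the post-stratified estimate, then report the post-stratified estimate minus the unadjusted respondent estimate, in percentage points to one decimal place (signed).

Without adjustment, the pooled respondent share is:
  (400/1050)×33 + (400/1050)×33.7 + (250/1050)×29.1 = 32.3381%
Reweighting by population size band shares:
  0.51×33 + 0.17×33.7 + 0.32×29.1 = 31.871%
Difference = 31.871 − 32.3381 = -0.4671 pp.

-0.5 percentage points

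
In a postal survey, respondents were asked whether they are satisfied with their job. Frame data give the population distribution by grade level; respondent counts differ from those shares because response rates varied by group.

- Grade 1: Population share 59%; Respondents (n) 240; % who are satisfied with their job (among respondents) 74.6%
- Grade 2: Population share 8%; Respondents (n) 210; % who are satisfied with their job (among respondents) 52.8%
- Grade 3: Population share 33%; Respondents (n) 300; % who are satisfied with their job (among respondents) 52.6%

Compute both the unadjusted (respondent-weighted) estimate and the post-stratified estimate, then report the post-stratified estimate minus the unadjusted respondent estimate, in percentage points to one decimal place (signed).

Unadjusted (pooled respondent) estimate weights by respondent counts:
  (240/750)×74.6 + (210/750)×52.8 + (300/750)×52.6 = 59.696%
Post-stratifying to population shares instead:
  0.59×74.6 + 0.08×52.8 + 0.33×52.6 = 65.596%
Difference = 65.596 − 59.696 = 5.9 pp.

+5.9 percentage points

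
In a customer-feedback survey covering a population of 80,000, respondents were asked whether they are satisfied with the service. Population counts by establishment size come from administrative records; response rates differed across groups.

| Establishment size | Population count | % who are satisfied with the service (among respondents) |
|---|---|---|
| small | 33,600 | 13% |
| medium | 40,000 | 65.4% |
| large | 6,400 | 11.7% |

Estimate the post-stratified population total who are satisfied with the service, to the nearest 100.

31,300

Estimated count per cell = population count × respondent percentage:
  small: 33,600 × 13% = 4368
  medium: 40,000 × 65.4% = 26,160
  large: 6,400 × 11.7% = 748.8
Estimated total = 31276.8 → 31,300.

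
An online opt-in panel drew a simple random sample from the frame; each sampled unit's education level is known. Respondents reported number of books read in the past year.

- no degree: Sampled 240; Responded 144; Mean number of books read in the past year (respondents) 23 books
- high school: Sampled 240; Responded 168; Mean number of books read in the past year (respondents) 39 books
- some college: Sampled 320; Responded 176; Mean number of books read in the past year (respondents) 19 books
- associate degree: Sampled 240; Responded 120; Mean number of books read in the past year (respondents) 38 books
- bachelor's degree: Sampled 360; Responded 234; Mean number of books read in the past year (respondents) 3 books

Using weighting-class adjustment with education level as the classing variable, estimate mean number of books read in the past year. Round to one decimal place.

22.3

Response rates by class: no degree 144/240 = 60%, high school 168/240 = 70%, some college 176/320 = 55%, associate degree 120/240 = 50%, bachelor's degree 234/360 = 65%.
Weighting each respondent by the inverse class response rate inflates each class back to its sampled size, so the class weight is n_sampled:
  no degree: 240 × 23 = 5520
  high school: 240 × 39 = 9360
  some college: 320 × 19 = 6080
  associate degree: 240 × 38 = 9120
  bachelor's degree: 360 × 3 = 1080
Adjusted estimate = 31,160 / 1,400 = 22.2571 → 22.3.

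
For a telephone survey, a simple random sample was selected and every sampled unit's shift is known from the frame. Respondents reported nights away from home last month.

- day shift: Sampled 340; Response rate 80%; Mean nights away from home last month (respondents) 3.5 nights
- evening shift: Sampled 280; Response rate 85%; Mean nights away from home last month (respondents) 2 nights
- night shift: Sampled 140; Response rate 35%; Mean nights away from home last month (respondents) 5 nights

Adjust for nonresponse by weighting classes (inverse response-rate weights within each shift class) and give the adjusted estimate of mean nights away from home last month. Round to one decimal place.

3.2

Each respondent's weight = sampled/responded in their class; summing within a class gives n_sampled, so:
  day shift: 340 × 3.5 = 1190
  evening shift: 280 × 2 = 560
  night shift: 140 × 5 = 700
Adjusted estimate = 2450 / 760 = 3.22368 → 3.2.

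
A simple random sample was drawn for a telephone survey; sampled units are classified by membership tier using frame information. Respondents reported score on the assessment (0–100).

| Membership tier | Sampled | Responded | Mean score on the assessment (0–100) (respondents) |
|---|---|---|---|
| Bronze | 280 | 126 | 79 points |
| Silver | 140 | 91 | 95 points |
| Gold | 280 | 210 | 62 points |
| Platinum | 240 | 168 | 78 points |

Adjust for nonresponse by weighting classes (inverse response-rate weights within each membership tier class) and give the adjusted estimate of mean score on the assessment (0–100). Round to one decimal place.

Response rates by class: Bronze 126/280 = 45%, Silver 91/140 = 65%, Gold 210/280 = 75%, Platinum 168/240 = 70%.
With weight = n_sampled/n_responded per class, the weighted class total is n_sampled:
  Bronze: 280 × 79 = 22,120
  Silver: 140 × 95 = 13,300
  Gold: 280 × 62 = 17,360
  Platinum: 240 × 78 = 18,720
Adjusted estimate = 71,500 / 940 = 76.0638 → 76.1.

76.1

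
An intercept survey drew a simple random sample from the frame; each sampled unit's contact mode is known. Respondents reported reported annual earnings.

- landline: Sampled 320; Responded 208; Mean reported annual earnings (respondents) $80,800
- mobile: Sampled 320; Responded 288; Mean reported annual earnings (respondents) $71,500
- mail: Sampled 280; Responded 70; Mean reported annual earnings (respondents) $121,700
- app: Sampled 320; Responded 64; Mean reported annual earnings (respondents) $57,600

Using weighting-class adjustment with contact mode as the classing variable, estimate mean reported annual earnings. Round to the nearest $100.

$81,600

Class response rates: landline 208/320 = 65%, mobile 288/320 = 90%, mail 70/280 = 25%, app 64/320 = 20%.
Weighting each respondent by the inverse class response rate inflates each class back to its sampled size, so the class weight is n_sampled:
  landline: 320 × 80,800 = 25,856,000
  mobile: 320 × 71,500 = 22,880,000
  mail: 280 × 121,700 = 34,076,000
  app: 320 × 57,600 = 18,432,000
Adjusted estimate = 101,244,000 / 1,240 = 81648.4 → $81,600.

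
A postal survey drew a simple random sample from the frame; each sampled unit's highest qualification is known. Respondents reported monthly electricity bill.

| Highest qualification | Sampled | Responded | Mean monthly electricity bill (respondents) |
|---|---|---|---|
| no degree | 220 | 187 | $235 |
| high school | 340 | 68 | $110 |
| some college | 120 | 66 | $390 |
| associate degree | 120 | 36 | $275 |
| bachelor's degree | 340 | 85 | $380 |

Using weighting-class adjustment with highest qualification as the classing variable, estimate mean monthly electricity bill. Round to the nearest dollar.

$261

Class response rates: no degree 187/220 = 85%, high school 68/340 = 20%, some college 66/120 = 55%, associate degree 36/120 = 30%, bachelor's degree 85/340 = 25%.
Each respondent's weight = sampled/responded in their class; summing within a class gives n_sampled, so:
  no degree: 220 × 235 = 51,700
  high school: 340 × 110 = 37,400
  some college: 120 × 390 = 46,800
  associate degree: 120 × 275 = 33,000
  bachelor's degree: 340 × 380 = 129,200
Adjusted estimate = 298,100 / 1,140 = 261.491 → $261.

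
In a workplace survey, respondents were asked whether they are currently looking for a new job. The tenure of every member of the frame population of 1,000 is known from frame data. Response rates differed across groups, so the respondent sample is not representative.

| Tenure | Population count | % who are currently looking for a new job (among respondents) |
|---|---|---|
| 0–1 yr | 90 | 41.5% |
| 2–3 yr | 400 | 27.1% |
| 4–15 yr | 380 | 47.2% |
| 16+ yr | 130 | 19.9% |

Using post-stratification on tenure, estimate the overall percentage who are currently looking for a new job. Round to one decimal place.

Reweight to the known tenure distribution:
  0–1 yr: (90/1,000) × 41.5 = 3.735
  2–3 yr: (400/1,000) × 27.1 = 10.84
  4–15 yr: (380/1,000) × 47.2 = 17.936
  16+ yr: (130/1,000) × 19.9 = 2.587
Post-stratified estimate = 35.098 → 35.1%.

35.1%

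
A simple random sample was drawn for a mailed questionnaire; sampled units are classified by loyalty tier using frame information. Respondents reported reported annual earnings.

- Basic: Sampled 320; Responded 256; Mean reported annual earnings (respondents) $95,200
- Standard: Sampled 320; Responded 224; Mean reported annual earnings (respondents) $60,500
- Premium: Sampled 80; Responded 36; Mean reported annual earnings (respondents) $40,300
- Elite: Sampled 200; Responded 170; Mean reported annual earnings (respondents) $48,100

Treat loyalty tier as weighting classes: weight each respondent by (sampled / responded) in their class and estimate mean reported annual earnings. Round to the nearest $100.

Response rates by class: Basic 256/320 = 80%, Standard 224/320 = 70%, Premium 36/80 = 45%, Elite 170/200 = 85%.
Each respondent's weight = sampled/responded in their class; summing within a class gives n_sampled, so:
  Basic: 320 × 95,200 = 30,464,000
  Standard: 320 × 60,500 = 19,360,000
  Premium: 80 × 40,300 = 3,224,000
  Elite: 200 × 48,100 = 9,620,000
Adjusted estimate = 62,668,000 / 920 = 68117.4 → $68,100.

$68,100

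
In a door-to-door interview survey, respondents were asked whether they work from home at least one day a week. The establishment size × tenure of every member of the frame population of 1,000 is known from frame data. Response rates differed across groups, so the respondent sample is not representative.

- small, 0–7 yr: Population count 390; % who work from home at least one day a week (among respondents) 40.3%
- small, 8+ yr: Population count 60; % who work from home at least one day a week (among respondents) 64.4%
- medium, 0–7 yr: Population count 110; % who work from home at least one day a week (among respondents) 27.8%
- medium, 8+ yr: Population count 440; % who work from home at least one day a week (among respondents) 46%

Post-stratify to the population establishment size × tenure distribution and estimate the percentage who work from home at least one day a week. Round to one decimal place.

Reweight to the known establishment size × tenure distribution:
  small, 0–7 yr: (390/1,000) × 40.3 = 15.717
  small, 8+ yr: (60/1,000) × 64.4 = 3.864
  medium, 0–7 yr: (110/1,000) × 27.8 = 3.058
  medium, 8+ yr: (440/1,000) × 46 = 20.24
Post-stratified estimate = 42.879 → 42.9%.

42.9%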